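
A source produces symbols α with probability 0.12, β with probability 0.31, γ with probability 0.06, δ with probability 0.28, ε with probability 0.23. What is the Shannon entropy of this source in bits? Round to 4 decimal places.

H = −Σ pᵢ log₂ pᵢ.
−0.12·log₂(0.12) = 0.3671
−0.31·log₂(0.31) = 0.5238
−0.06·log₂(0.06) = 0.2435
−0.28·log₂(0.28) = 0.5142
−0.23·log₂(0.23) = 0.4877
Sum ≈ 2.1363 → 2.1363 bits.

2.1363 bits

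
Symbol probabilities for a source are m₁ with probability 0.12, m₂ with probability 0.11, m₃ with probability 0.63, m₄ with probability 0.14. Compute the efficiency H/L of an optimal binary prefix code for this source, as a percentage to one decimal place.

95.9%

Entropy H = −Σ p log₂ p ≈ 1.5344 bits.
Huffman merges: 11/100+3/25→23/100; 7/50+23/100→37/100; 37/100+63/100→1. L = 8/5 ≈ 1.6000.
Efficiency = H/L = 1.5344/1.6000 = 95.9%.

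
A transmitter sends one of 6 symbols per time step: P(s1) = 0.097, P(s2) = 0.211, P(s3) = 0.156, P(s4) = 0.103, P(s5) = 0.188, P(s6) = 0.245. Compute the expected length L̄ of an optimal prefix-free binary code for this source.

Repeatedly combine the two least-probable nodes; the expected code length is the sum of the merged weights.
merge 97/1000 + 103/1000 → 1/5
merge 39/250 + 47/250 → 43/125
merge 1/5 + 211/1000 → 411/1000
merge 49/200 + 43/125 → 589/1000
merge 411/1000 + 589/1000 → 1
L = 1/5 + 43/125 + 411/1000 + 589/1000 + 1 = 318/125 = 2.544 bits/symbol.

2.544 bits/symbol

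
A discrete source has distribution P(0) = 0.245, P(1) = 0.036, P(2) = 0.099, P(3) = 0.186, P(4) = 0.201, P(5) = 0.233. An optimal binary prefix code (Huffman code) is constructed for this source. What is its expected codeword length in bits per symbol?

2.456 bits/symbol

Repeatedly combine the two least-probable nodes; the expected code length is the sum of the merged weights.
merge 9/250 + 99/1000 → 27/200
merge 27/200 + 93/500 → 321/1000
merge 201/1000 + 233/1000 → 217/500
merge 49/200 + 321/1000 → 283/500
merge 217/500 + 283/500 → 1
L = 27/200 + 321/1000 + 217/500 + 283/500 + 1 = 307/125 = 2.456 bits/symbol.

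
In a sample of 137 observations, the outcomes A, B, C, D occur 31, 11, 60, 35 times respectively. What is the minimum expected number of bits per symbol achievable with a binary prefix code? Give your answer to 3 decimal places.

Probabilities are the counts divided by 137.
Repeatedly combine the two least-probable nodes; the expected code length is the sum of the merged weights.
merge 11/137 + 31/137 → 42/137
merge 35/137 + 42/137 → 77/137
merge 60/137 + 77/137 → 1
L = 42/137 + 77/137 + 1 = 256/137 ≈ 1.869 bits/symbol.

1.869 bits/symbol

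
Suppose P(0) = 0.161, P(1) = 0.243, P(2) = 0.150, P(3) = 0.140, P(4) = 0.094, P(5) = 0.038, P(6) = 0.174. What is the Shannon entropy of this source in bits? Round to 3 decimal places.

H = −Σ pᵢ log₂ pᵢ.
−0.161·log₂(0.161) = 0.4242
−0.243·log₂(0.243) = 0.4960
−0.150·log₂(0.150) = 0.4105
−0.140·log₂(0.140) = 0.3971
−0.094·log₂(0.094) = 0.3207
−0.038·log₂(0.038) = 0.1793
−0.174·log₂(0.174) = 0.4390
Sum ≈ 2.6667 → 2.667 bits.

2.667 bits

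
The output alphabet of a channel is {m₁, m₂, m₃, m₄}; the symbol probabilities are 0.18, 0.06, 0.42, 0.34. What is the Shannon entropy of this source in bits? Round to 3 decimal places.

H = −Σ pᵢ log₂ pᵢ.
−0.18·log₂(0.18) = 0.4453
−0.06·log₂(0.06) = 0.2435
−0.42·log₂(0.42) = 0.5256
−0.34·log₂(0.34) = 0.5292
Sum ≈ 1.7437 → 1.744 bits.

1.744 bits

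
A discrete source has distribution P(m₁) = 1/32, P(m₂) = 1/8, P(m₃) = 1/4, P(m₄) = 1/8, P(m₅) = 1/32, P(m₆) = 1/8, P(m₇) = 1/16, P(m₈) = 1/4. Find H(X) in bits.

Each probability is a power of 1/2, so log₂(1/p) is an integer.
H = Σ p·log₂(1/p) = 1/32·5 + 1/8·3 + 1/4·2 + 1/8·3 + 1/32·5 + 1/8·3 + 1/16·4 + 1/4·2 = 2.6875 bits.

2.6875 bits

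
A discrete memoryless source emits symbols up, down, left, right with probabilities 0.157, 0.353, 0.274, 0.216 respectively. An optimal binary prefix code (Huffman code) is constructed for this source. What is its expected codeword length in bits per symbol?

2 bits/symbol

Repeatedly combine the two least-probable nodes; the expected code length is the sum of the merged weights.
merge 157/1000 + 27/125 → 373/1000
merge 137/500 + 353/1000 → 627/1000
merge 373/1000 + 627/1000 → 1
L = 373/1000 + 627/1000 + 1 = 2 bits/symbol.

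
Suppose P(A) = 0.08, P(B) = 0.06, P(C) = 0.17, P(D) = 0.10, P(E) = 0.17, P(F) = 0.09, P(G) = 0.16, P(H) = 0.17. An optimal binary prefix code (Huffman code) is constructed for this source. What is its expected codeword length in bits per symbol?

2.97 bits/symbol

Repeatedly combine the two least-probable nodes; the expected code length is the sum of the merged weights.
merge 3/50 + 2/25 → 7/50
merge 9/100 + 1/10 → 19/100
merge 7/50 + 4/25 → 3/10
merge 17/100 + 17/100 → 17/50
merge 17/100 + 19/100 → 9/25
merge 3/10 + 17/50 → 16/25
merge 9/25 + 16/25 → 1
L = 7/50 + 19/100 + 3/10 + 17/50 + 9/25 + 16/25 + 1 = 297/100 = 2.97 bits/symbol.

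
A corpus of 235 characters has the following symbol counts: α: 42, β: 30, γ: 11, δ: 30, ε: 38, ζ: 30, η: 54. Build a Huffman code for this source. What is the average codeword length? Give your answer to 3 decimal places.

Probabilities are the counts divided by 235.
Repeatedly combine the two least-probable nodes; the expected code length is the sum of the merged weights.
merge 11/235 + 6/47 → 41/235
merge 6/47 + 6/47 → 12/47
merge 38/235 + 41/235 → 79/235
merge 42/235 + 54/235 → 96/235
merge 12/47 + 79/235 → 139/235
merge 96/235 + 139/235 → 1
L = 41/235 + 12/47 + 79/235 + 96/235 + 139/235 + 1 = 130/47 ≈ 2.766 bits/symbol.

2.766 bits/symbol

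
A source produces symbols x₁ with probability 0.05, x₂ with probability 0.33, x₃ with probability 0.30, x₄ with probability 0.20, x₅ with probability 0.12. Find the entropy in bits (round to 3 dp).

H = −Σ pᵢ log₂ pᵢ.
−0.05·log₂(0.05) = 0.2161
−0.33·log₂(0.33) = 0.5278
−0.30·log₂(0.30) = 0.5211
−0.20·log₂(0.20) = 0.4644
−0.12·log₂(0.12) = 0.3671
Sum ≈ 2.0965 → 2.096 bits.

2.096 bits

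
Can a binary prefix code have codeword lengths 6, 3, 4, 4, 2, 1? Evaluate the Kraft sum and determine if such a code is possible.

1.015625; no

With common denominator 2^6 = 64: Σ 2^(−ℓᵢ) = 1/64 + 8/64 + 4/64 + 4/64 + 16/64 + 32/64 = 65/64 = 1.015625.
Kraft's inequality requires Σ ≤ 1; here Σ = 1.015625 > 1, so no such prefix code exists.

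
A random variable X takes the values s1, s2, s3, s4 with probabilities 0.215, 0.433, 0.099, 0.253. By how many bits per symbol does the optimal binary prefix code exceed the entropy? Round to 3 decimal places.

0.049 bits

Entropy H = −Σ p log₂ p ≈ 1.8316 bits.
Huffman merges: 99/1000+43/200→157/500; 253/1000+157/500→567/1000; 433/1000+567/1000→1. L = 1881/1000 ≈ 1.8810.
L − H = 1.8810 − 1.8316 = 0.049 bits.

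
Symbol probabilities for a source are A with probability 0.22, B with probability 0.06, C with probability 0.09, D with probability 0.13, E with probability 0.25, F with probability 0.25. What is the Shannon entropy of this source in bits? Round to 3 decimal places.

H = −Σ pᵢ log₂ pᵢ.
−0.22·log₂(0.22) = 0.4806
−0.06·log₂(0.06) = 0.2435
−0.09·log₂(0.09) = 0.3127
−0.13·log₂(0.13) = 0.3826
−0.25·log₂(0.25) = 0.5000
−0.25·log₂(0.25) = 0.5000
Sum ≈ 2.4194 → 2.419 bits.

2.419 bits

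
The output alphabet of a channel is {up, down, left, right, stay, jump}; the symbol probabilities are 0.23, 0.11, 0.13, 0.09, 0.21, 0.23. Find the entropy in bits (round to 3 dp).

2.494 bits

H = −Σ pᵢ log₂ pᵢ.
−0.23·log₂(0.23) = 0.4877
−0.11·log₂(0.11) = 0.3503
−0.13·log₂(0.13) = 0.3826
−0.09·log₂(0.09) = 0.3127
−0.21·log₂(0.21) = 0.4728
−0.23·log₂(0.23) = 0.4877
Sum ≈ 2.4937 → 2.494 bits.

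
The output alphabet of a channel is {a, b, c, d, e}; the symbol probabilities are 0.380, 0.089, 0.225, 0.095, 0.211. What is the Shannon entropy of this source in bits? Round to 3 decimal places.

H = −Σ pᵢ log₂ pᵢ.
−0.380·log₂(0.380) = 0.5305
−0.089·log₂(0.089) = 0.3106
−0.225·log₂(0.225) = 0.4842
−0.095·log₂(0.095) = 0.3226
−0.211·log₂(0.211) = 0.4736
Sum ≈ 2.1215 → 2.122 bits.

2.122 bits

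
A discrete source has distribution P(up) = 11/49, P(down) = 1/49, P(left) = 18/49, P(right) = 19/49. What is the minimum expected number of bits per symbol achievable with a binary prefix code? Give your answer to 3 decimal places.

1.857 bits/symbol

Repeatedly combine the two least-probable nodes; the expected code length is the sum of the merged weights.
merge 1/49 + 11/49 → 12/49
merge 12/49 + 18/49 → 30/49
merge 19/49 + 30/49 → 1
L = 12/49 + 30/49 + 1 = 13/7 ≈ 1.857 bits/symbol.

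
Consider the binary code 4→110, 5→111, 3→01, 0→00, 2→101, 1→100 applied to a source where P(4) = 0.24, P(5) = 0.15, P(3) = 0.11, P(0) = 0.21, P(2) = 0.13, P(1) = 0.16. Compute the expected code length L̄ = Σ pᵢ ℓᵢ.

2.68 bits/symbol

L̄ = Σ pᵢ·ℓᵢ = 0.24·3 + 0.15·3 + 0.11·2 + 0.21·2 + 0.13·3 + 0.16·3 = 2.68 bits/symbol.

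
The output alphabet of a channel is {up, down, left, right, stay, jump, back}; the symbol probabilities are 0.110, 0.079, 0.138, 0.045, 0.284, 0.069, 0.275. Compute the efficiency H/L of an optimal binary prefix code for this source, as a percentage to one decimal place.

99.0%

Entropy H = −Σ p log₂ p ≈ 2.5293 bits.
Huffman merges: 9/200+69/1000→57/500; 79/1000+11/100→189/1000; 57/500+69/500→63/250; 189/1000+63/250→441/1000; 11/40+71/250→559/1000; 441/1000+559/1000→1. L = 511/200 ≈ 2.5550.
Efficiency = H/L = 2.5293/2.5550 = 99.0%.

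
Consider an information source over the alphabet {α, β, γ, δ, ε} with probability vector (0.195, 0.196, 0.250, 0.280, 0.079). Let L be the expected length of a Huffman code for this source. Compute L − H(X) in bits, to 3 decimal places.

Entropy H = −Σ p log₂ p ≈ 2.2242 bits.
Huffman merges: 79/1000+39/200→137/500; 49/250+1/4→223/500; 137/500+7/25→277/500; 223/500+277/500→1. L = 1137/500 ≈ 2.2740.
L − H = 2.2740 − 2.2242 = 0.050 bits.

0.050 bits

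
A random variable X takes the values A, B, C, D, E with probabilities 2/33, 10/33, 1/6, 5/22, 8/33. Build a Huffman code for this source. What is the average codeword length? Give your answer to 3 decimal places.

2.227 bits/symbol

Repeatedly combine the two least-probable nodes; the expected code length is the sum of the merged weights.
merge 2/33 + 1/6 → 5/22
merge 5/22 + 5/22 → 5/11
merge 8/33 + 10/33 → 6/11
merge 5/11 + 6/11 → 1
L = 5/22 + 5/11 + 6/11 + 1 = 49/22 ≈ 2.227 bits/symbol.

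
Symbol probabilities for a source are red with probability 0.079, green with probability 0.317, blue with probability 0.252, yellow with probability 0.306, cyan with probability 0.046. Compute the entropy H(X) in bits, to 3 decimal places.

2.043 bits

H = −Σ pᵢ log₂ pᵢ.
−0.079·log₂(0.079) = 0.2893
−0.317·log₂(0.317) = 0.5254
−0.252·log₂(0.252) = 0.5011
−0.306·log₂(0.306) = 0.5228
−0.046·log₂(0.046) = 0.2043
Sum ≈ 2.0429 → 2.043 bits.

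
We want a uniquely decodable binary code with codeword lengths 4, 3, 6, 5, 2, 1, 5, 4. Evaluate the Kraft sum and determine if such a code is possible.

1.078125; no

With common denominator 2^6 = 64: Σ 2^(−ℓᵢ) = 4/64 + 8/64 + 1/64 + 2/64 + 16/64 + 32/64 + 2/64 + 4/64 = 69/64 = 1.078125.
Kraft's inequality requires Σ ≤ 1; here Σ = 1.078125 > 1, so no such prefix code exists.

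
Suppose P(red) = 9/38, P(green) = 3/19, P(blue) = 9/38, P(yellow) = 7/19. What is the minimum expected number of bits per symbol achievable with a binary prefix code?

Repeatedly combine the two least-probable nodes; the expected code length is the sum of the merged weights.
merge 3/19 + 9/38 → 15/38
merge 9/38 + 7/19 → 23/38
merge 15/38 + 23/38 → 1
L = 15/38 + 23/38 + 1 = 2 bits/symbol.

2 bits/symbol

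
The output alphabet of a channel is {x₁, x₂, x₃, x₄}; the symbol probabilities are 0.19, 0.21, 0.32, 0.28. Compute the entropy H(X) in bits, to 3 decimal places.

1.968 bits

H = −Σ pᵢ log₂ pᵢ.
−0.19·log₂(0.19) = 0.4552
−0.21·log₂(0.21) = 0.4728
−0.32·log₂(0.32) = 0.5260
−0.28·log₂(0.28) = 0.5142
Sum ≈ 1.9683 → 1.968 bits.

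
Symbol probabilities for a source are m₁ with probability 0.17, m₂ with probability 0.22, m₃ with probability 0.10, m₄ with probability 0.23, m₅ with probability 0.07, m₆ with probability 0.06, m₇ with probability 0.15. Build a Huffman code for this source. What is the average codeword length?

Repeatedly combine the two least-probable nodes; the expected code length is the sum of the merged weights.
merge 3/50 + 7/100 → 13/100
merge 1/10 + 13/100 → 23/100
merge 3/20 + 17/100 → 8/25
merge 11/50 + 23/100 → 9/20
merge 23/100 + 8/25 → 11/20
merge 9/20 + 11/20 → 1
L = 13/100 + 23/100 + 8/25 + 9/20 + 11/20 + 1 = 67/25 = 2.68 bits/symbol.

2.68 bits/symbol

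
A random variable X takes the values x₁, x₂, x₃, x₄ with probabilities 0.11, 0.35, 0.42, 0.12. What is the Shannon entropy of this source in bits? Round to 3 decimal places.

H = −Σ pᵢ log₂ pᵢ.
−0.11·log₂(0.11) = 0.3503
−0.35·log₂(0.35) = 0.5301
−0.42·log₂(0.42) = 0.5256
−0.12·log₂(0.12) = 0.3671
Sum ≈ 1.7731 → 1.773 bits.

1.773 bits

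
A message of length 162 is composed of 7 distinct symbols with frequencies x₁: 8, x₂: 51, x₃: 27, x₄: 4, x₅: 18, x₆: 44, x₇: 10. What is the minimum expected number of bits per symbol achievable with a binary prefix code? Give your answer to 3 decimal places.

2.457 bits/symbol

Probabilities are the counts divided by 162.
Repeatedly combine the two least-probable nodes; the expected code length is the sum of the merged weights.
merge 2/81 + 4/81 → 2/27
merge 5/81 + 2/27 → 11/81
merge 1/9 + 11/81 → 20/81
merge 1/6 + 20/81 → 67/162
merge 22/81 + 17/54 → 95/162
merge 67/162 + 95/162 → 1
L = 2/27 + 11/81 + 20/81 + 67/162 + 95/162 + 1 = 199/81 ≈ 2.457 bits/symbol.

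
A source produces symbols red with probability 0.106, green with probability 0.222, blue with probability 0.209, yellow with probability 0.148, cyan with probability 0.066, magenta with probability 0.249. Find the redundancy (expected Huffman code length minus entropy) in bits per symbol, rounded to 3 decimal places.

0.029 bits

Entropy H = −Σ p log₂ p ≈ 2.4635 bits.
Huffman merges: 33/500+53/500→43/250; 37/250+43/250→8/25; 209/1000+111/500→431/1000; 249/1000+8/25→569/1000; 431/1000+569/1000→1. L = 623/250 ≈ 2.4920.
L − H = 2.4920 − 2.4635 = 0.029 bits.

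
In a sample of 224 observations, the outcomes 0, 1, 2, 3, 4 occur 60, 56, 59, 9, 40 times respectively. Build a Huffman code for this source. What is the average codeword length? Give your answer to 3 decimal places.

2.219 bits/symbol

Probabilities are the counts divided by 224.
Repeatedly combine the two least-probable nodes; the expected code length is the sum of the merged weights.
merge 9/224 + 5/28 → 7/32
merge 7/32 + 1/4 → 15/32
merge 59/224 + 15/56 → 17/32
merge 15/32 + 17/32 → 1
L = 7/32 + 15/32 + 17/32 + 1 = 71/32 ≈ 2.219 bits/symbol.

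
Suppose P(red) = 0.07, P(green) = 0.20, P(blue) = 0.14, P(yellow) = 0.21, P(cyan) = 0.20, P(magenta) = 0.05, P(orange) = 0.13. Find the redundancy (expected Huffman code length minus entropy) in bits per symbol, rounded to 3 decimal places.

Entropy H = −Σ p log₂ p ≈ 2.6660 bits.
Huffman merges: 1/20+7/100→3/25; 3/25+13/100→1/4; 7/50+1/5→17/50; 1/5+21/100→41/100; 1/4+17/50→59/100; 41/100+59/100→1. L = 271/100 ≈ 2.7100.
L − H = 2.7100 − 2.6660 = 0.044 bits.

0.044 bits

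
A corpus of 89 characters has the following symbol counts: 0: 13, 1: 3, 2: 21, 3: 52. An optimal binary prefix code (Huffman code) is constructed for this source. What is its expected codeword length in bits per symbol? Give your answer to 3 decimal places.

1.596 bits/symbol

Probabilities are the counts divided by 89.
Repeatedly combine the two least-probable nodes; the expected code length is the sum of the merged weights.
merge 3/89 + 13/89 → 16/89
merge 16/89 + 21/89 → 37/89
merge 37/89 + 52/89 → 1
L = 16/89 + 37/89 + 1 = 142/89 ≈ 1.596 bits/symbol.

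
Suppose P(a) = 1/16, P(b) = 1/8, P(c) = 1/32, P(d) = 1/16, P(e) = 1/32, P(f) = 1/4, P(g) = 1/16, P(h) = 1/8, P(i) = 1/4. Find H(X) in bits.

2.8125 bits

Each probability is a power of 1/2, so log₂(1/p) is an integer.
H = Σ p·log₂(1/p) = 1/16·4 + 1/8·3 + 1/32·5 + 1/16·4 + 1/32·5 + 1/4·2 + 1/16·4 + 1/8·3 + 1/4·2 = 2.8125 bits.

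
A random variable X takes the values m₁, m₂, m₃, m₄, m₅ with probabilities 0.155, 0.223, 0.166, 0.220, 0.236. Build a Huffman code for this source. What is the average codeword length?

Repeatedly combine the two least-probable nodes; the expected code length is the sum of the merged weights.
merge 31/200 + 83/500 → 321/1000
merge 11/50 + 223/1000 → 443/1000
merge 59/250 + 321/1000 → 557/1000
merge 443/1000 + 557/1000 → 1
L = 321/1000 + 443/1000 + 557/1000 + 1 = 2321/1000 = 2.321 bits/symbol.

2.321 bits/symbol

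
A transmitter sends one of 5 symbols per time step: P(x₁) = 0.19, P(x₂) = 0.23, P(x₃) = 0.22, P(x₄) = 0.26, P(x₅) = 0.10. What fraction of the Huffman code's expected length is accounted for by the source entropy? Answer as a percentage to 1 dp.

Entropy H = −Σ p log₂ p ≈ 2.2609 bits.
Huffman merges: 1/10+19/100→29/100; 11/50+23/100→9/20; 13/50+29/100→11/20; 9/20+11/20→1. L = 229/100 ≈ 2.2900.
Efficiency = H/L = 2.2609/2.2900 = 98.7%.

98.7%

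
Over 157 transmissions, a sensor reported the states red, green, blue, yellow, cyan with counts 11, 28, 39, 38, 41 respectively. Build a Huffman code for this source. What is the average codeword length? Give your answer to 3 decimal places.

Probabilities are the counts divided by 157.
Repeatedly combine the two least-probable nodes; the expected code length is the sum of the merged weights.
merge 11/157 + 28/157 → 39/157
merge 38/157 + 39/157 → 77/157
merge 39/157 + 41/157 → 80/157
merge 77/157 + 80/157 → 1
L = 39/157 + 77/157 + 80/157 + 1 = 353/157 ≈ 2.248 bits/symbol.

2.248 bits/symbol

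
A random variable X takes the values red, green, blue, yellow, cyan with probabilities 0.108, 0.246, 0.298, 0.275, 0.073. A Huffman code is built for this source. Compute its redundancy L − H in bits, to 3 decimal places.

0.028 bits

Entropy H = −Σ p log₂ p ≈ 2.1528 bits.
Huffman merges: 73/1000+27/250→181/1000; 181/1000+123/500→427/1000; 11/40+149/500→573/1000; 427/1000+573/1000→1. L = 2181/1000 ≈ 2.1810.
L − H = 2.1810 − 2.1528 = 0.028 bits.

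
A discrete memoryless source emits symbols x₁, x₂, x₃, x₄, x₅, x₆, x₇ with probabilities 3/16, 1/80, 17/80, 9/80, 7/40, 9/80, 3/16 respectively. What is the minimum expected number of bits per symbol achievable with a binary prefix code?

Repeatedly combine the two least-probable nodes; the expected code length is the sum of the merged weights.
merge 1/80 + 9/80 → 1/8
merge 9/80 + 1/8 → 19/80
merge 7/40 + 3/16 → 29/80
merge 3/16 + 17/80 → 2/5
merge 19/80 + 29/80 → 3/5
merge 2/5 + 3/5 → 1
L = 1/8 + 19/80 + 29/80 + 2/5 + 3/5 + 1 = 109/40 = 2.725 bits/symbol.

2.725 bits/symbol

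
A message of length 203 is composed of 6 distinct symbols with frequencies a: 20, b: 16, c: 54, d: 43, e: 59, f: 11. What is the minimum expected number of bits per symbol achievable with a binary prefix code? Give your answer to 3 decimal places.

Probabilities are the counts divided by 203.
Repeatedly combine the two least-probable nodes; the expected code length is the sum of the merged weights.
merge 11/203 + 16/203 → 27/203
merge 20/203 + 27/203 → 47/203
merge 43/203 + 47/203 → 90/203
merge 54/203 + 59/203 → 113/203
merge 90/203 + 113/203 → 1
L = 27/203 + 47/203 + 90/203 + 113/203 + 1 = 480/203 ≈ 2.365 bits/symbol.

2.365 bits/symbol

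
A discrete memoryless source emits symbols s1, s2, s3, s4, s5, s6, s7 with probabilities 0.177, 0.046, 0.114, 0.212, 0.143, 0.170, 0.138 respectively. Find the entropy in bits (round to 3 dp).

2.708 bits

H = −Σ pᵢ log₂ pᵢ.
−0.177·log₂(0.177) = 0.4422
−0.046·log₂(0.046) = 0.2043
−0.114·log₂(0.114) = 0.3571
−0.212·log₂(0.212) = 0.4744
−0.143·log₂(0.143) = 0.4012
−0.170·log₂(0.170) = 0.4346
−0.138·log₂(0.138) = 0.3943
Sum ≈ 2.7082 → 2.708 bits.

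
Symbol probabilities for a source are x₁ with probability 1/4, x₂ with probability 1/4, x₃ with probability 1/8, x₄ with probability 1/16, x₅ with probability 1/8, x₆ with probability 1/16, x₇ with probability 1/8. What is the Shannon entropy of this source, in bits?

2.625 bits

Each probability is a power of 1/2, so log₂(1/p) is an integer.
H = Σ p·log₂(1/p) = 1/4·2 + 1/4·2 + 1/8·3 + 1/16·4 + 1/8·3 + 1/16·4 + 1/8·3 = 2.625 bits.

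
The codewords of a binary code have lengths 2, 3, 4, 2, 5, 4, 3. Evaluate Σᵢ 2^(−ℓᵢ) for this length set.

With common denominator 2^5 = 32: Σ 2^(−ℓᵢ) = 8/32 + 4/32 + 2/32 + 8/32 + 1/32 + 2/32 + 4/32 = 29/32 = 0.90625.

0.90625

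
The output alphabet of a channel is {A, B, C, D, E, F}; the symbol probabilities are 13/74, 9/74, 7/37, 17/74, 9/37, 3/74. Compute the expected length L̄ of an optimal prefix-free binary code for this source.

2.5 bits/symbol

Repeatedly combine the two least-probable nodes; the expected code length is the sum of the merged weights.
merge 3/74 + 9/74 → 6/37
merge 6/37 + 13/74 → 25/74
merge 7/37 + 17/74 → 31/74
merge 9/37 + 25/74 → 43/74
merge 31/74 + 43/74 → 1
L = 6/37 + 25/74 + 31/74 + 43/74 + 1 = 5/2 = 2.5 bits/symbol.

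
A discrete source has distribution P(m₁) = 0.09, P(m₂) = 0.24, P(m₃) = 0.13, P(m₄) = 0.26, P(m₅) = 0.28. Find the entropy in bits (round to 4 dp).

H = −Σ pᵢ log₂ pᵢ.
−0.09·log₂(0.09) = 0.3127
−0.24·log₂(0.24) = 0.4941
−0.13·log₂(0.13) = 0.3826
−0.26·log₂(0.26) = 0.5053
−0.28·log₂(0.28) = 0.5142
Sum ≈ 2.2089 → 2.2089 bits.

2.2089 bits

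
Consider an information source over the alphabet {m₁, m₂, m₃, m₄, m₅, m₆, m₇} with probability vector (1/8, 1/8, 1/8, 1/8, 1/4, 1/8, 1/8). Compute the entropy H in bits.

2.75 bits

Each probability is a power of 1/2, so log₂(1/p) is an integer.
H = Σ p·log₂(1/p) = 1/8·3 + 1/8·3 + 1/8·3 + 1/8·3 + 1/4·2 + 1/8·3 + 1/8·3 = 2.75 bits.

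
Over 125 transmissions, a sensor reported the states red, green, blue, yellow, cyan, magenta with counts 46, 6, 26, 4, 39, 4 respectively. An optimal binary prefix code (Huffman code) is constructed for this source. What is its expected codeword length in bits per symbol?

2.128 bits/symbol

Probabilities are the counts divided by 125.
Repeatedly combine the two least-probable nodes; the expected code length is the sum of the merged weights.
merge 4/125 + 4/125 → 8/125
merge 6/125 + 8/125 → 14/125
merge 14/125 + 26/125 → 8/25
merge 39/125 + 8/25 → 79/125
merge 46/125 + 79/125 → 1
L = 8/125 + 14/125 + 8/25 + 79/125 + 1 = 266/125 = 2.128 bits/symbol.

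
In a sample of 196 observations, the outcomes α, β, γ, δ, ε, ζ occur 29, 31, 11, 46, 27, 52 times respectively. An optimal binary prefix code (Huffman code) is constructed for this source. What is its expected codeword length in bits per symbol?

2.5 bits/symbol

Probabilities are the counts divided by 196.
Repeatedly combine the two least-probable nodes; the expected code length is the sum of the merged weights.
merge 11/196 + 27/196 → 19/98
merge 29/196 + 31/196 → 15/49
merge 19/98 + 23/98 → 3/7
merge 13/49 + 15/49 → 4/7
merge 3/7 + 4/7 → 1
L = 19/98 + 15/49 + 3/7 + 4/7 + 1 = 5/2 = 2.5 bits/symbol.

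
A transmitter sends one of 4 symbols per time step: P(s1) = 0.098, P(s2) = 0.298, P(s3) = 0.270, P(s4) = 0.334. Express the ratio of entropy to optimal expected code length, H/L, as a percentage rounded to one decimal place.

Entropy H = −Σ p log₂ p ≈ 1.8873 bits.
Huffman merges: 49/500+27/100→46/125; 149/500+167/500→79/125; 46/125+79/125→1. L = 2 ≈ 2.0000.
Efficiency = H/L = 1.8873/2.0000 = 94.4%.

94.4%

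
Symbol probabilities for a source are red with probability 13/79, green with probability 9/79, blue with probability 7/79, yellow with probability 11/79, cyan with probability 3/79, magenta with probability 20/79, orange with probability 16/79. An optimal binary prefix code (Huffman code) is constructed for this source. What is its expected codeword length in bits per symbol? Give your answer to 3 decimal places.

2.671 bits/symbol

Repeatedly combine the two least-probable nodes; the expected code length is the sum of the merged weights.
merge 3/79 + 7/79 → 10/79
merge 9/79 + 10/79 → 19/79
merge 11/79 + 13/79 → 24/79
merge 16/79 + 19/79 → 35/79
merge 20/79 + 24/79 → 44/79
merge 35/79 + 44/79 → 1
L = 10/79 + 19/79 + 24/79 + 35/79 + 44/79 + 1 = 211/79 ≈ 2.671 bits/symbol.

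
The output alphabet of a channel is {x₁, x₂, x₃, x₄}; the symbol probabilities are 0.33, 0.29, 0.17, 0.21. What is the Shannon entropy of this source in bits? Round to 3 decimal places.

1.953 bits

H = −Σ pᵢ log₂ pᵢ.
−0.33·log₂(0.33) = 0.5278
−0.29·log₂(0.29) = 0.5179
−0.17·log₂(0.17) = 0.4346
−0.21·log₂(0.21) = 0.4728
Sum ≈ 1.9531 → 1.953 bits.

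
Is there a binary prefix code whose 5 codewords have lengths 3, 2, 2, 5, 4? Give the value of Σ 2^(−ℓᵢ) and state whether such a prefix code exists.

0.71875; yes

With common denominator 2^5 = 32: Σ 2^(−ℓᵢ) = 4/32 + 8/32 + 8/32 + 1/32 + 2/32 = 23/32 = 0.71875.
Kraft's inequality requires Σ ≤ 1; here Σ = 0.71875 ≤ 1, so such a prefix code exists.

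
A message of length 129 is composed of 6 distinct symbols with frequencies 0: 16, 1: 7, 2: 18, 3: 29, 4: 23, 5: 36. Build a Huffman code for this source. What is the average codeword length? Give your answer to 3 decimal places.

Probabilities are the counts divided by 129.
Repeatedly combine the two least-probable nodes; the expected code length is the sum of the merged weights.
merge 7/129 + 16/129 → 23/129
merge 6/43 + 23/129 → 41/129
merge 23/129 + 29/129 → 52/129
merge 12/43 + 41/129 → 77/129
merge 52/129 + 77/129 → 1
L = 23/129 + 41/129 + 52/129 + 77/129 + 1 = 322/129 ≈ 2.496 bits/symbol.

2.496 bits/symbol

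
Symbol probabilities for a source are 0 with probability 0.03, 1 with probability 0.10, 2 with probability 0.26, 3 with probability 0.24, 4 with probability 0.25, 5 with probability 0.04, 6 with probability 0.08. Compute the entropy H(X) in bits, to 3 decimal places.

H = −Σ pᵢ log₂ pᵢ.
−0.03·log₂(0.03) = 0.1518
−0.10·log₂(0.10) = 0.3322
−0.26·log₂(0.26) = 0.5053
−0.24·log₂(0.24) = 0.4941
−0.25·log₂(0.25) = 0.5000
−0.04·log₂(0.04) = 0.1858
−0.08·log₂(0.08) = 0.2915
Sum ≈ 2.4606 → 2.461 bits.

2.461 bits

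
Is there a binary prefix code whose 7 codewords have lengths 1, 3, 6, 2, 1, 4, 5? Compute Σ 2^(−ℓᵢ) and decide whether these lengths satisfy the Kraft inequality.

1.484375; no

With common denominator 2^6 = 64: Σ 2^(−ℓᵢ) = 32/64 + 8/64 + 1/64 + 16/64 + 32/64 + 4/64 + 2/64 = 95/64 = 1.484375.
Kraft's inequality requires Σ ≤ 1; here Σ = 1.484375 > 1, so no such prefix code exists.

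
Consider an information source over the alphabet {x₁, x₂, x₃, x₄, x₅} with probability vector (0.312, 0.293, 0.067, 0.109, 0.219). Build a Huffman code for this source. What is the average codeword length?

Repeatedly combine the two least-probable nodes; the expected code length is the sum of the merged weights.
merge 67/1000 + 109/1000 → 22/125
merge 22/125 + 219/1000 → 79/200
merge 293/1000 + 39/125 → 121/200
merge 79/200 + 121/200 → 1
L = 22/125 + 79/200 + 121/200 + 1 = 272/125 = 2.176 bits/symbol.

2.176 bits/symbol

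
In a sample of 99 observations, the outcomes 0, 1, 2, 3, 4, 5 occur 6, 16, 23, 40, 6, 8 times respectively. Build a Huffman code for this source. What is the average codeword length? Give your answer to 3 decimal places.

Probabilities are the counts divided by 99.
Repeatedly combine the two least-probable nodes; the expected code length is the sum of the merged weights.
merge 2/33 + 2/33 → 4/33
merge 8/99 + 4/33 → 20/99
merge 16/99 + 20/99 → 4/11
merge 23/99 + 4/11 → 59/99
merge 40/99 + 59/99 → 1
L = 4/33 + 20/99 + 4/11 + 59/99 + 1 = 226/99 ≈ 2.283 bits/symbol.

2.283 bits/symbol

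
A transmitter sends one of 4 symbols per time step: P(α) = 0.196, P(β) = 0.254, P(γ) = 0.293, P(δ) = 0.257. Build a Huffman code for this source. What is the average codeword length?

Repeatedly combine the two least-probable nodes; the expected code length is the sum of the merged weights.
merge 49/250 + 127/500 → 9/20
merge 257/1000 + 293/1000 → 11/20
merge 9/20 + 11/20 → 1
L = 9/20 + 11/20 + 1 = 2 bits/symbol.

2 bits/symbol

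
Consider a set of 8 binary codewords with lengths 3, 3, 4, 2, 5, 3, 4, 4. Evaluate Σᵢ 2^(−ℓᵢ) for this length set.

0.84375

With common denominator 2^5 = 32: Σ 2^(−ℓᵢ) = 4/32 + 4/32 + 2/32 + 8/32 + 1/32 + 4/32 + 2/32 + 2/32 = 27/32 = 0.84375.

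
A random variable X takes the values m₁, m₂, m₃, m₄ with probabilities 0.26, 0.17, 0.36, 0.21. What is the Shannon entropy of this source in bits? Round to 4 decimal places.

H = −Σ pᵢ log₂ pᵢ.
−0.26·log₂(0.26) = 0.5053
−0.17·log₂(0.17) = 0.4346
−0.36·log₂(0.36) = 0.5306
−0.21·log₂(0.21) = 0.4728
Sum ≈ 1.9433 → 1.9433 bits.

1.9433 bits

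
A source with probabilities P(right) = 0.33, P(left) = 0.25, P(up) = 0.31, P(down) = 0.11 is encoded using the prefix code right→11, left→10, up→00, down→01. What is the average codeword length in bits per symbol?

L̄ = Σ pᵢ·ℓᵢ = 0.33·2 + 0.25·2 + 0.31·2 + 0.11·2 = 2 bits/symbol.

2 bits/symbol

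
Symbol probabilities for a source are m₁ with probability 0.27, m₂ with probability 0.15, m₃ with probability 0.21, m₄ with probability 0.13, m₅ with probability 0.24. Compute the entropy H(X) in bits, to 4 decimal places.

H = −Σ pᵢ log₂ pᵢ.
−0.27·log₂(0.27) = 0.5100
−0.15·log₂(0.15) = 0.4105
−0.21·log₂(0.21) = 0.4728
−0.13·log₂(0.13) = 0.3826
−0.24·log₂(0.24) = 0.4941
Sum ≈ 2.2702 → 2.2702 bits.

2.2702 bits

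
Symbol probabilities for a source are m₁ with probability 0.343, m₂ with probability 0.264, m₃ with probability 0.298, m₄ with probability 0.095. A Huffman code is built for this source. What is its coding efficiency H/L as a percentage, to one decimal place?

Entropy H = −Σ p log₂ p ≈ 1.8798 bits.
Huffman merges: 19/200+33/125→359/1000; 149/500+343/1000→641/1000; 359/1000+641/1000→1. L = 2 ≈ 2.0000.
Efficiency = H/L = 1.8798/2.0000 = 94.0%.

94.0%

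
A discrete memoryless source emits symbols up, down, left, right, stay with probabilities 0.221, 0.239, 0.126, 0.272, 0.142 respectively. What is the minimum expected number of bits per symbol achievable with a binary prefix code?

Repeatedly combine the two least-probable nodes; the expected code length is the sum of the merged weights.
merge 63/500 + 71/500 → 67/250
merge 221/1000 + 239/1000 → 23/50
merge 67/250 + 34/125 → 27/50
merge 23/50 + 27/50 → 1
L = 67/250 + 23/50 + 27/50 + 1 = 567/250 = 2.268 bits/symbol.

2.268 bits/symbol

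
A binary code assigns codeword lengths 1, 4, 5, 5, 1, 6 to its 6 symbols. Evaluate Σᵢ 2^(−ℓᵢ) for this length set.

1.140625

With common denominator 2^6 = 64: Σ 2^(−ℓᵢ) = 32/64 + 4/64 + 2/64 + 2/64 + 32/64 + 1/64 = 73/64 = 1.140625.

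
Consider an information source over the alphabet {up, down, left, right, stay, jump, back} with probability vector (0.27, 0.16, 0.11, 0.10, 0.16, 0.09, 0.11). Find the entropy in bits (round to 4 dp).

H = −Σ pᵢ log₂ pᵢ.
−0.27·log₂(0.27) = 0.5100
−0.16·log₂(0.16) = 0.4230
−0.11·log₂(0.11) = 0.3503
−0.10·log₂(0.10) = 0.3322
−0.16·log₂(0.16) = 0.4230
−0.09·log₂(0.09) = 0.3127
−0.11·log₂(0.11) = 0.3503
Sum ≈ 2.7015 → 2.7015 bits.

2.7015 bits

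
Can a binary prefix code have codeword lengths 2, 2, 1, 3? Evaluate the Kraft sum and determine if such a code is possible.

With common denominator 2^3 = 8: Σ 2^(−ℓᵢ) = 2/8 + 2/8 + 4/8 + 1/8 = 9/8 = 1.125.
Kraft's inequality requires Σ ≤ 1; here Σ = 1.125 > 1, so no such prefix code exists.

1.125; no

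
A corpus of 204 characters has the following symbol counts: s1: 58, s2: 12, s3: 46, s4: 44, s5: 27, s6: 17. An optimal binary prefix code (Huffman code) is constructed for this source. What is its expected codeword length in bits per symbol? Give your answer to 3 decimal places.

Probabilities are the counts divided by 204.
Repeatedly combine the two least-probable nodes; the expected code length is the sum of the merged weights.
merge 1/17 + 1/12 → 29/204
merge 9/68 + 29/204 → 14/51
merge 11/51 + 23/102 → 15/34
merge 14/51 + 29/102 → 19/34
merge 15/34 + 19/34 → 1
L = 29/204 + 14/51 + 15/34 + 19/34 + 1 = 29/12 ≈ 2.417 bits/symbol.

2.417 bits/symbol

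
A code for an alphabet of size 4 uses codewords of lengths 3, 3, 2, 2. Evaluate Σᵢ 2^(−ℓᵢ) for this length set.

With common denominator 2^3 = 8: Σ 2^(−ℓᵢ) = 1/8 + 1/8 + 2/8 + 2/8 = 6/8 = 0.75.

0.75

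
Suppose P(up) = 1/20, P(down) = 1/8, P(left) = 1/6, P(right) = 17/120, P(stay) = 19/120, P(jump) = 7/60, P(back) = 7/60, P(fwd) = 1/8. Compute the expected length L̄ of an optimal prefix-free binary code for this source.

3 bits/symbol

Repeatedly combine the two least-probable nodes; the expected code length is the sum of the merged weights.
merge 1/20 + 7/60 → 1/6
merge 7/60 + 1/8 → 29/120
merge 1/8 + 17/120 → 4/15
merge 19/120 + 1/6 → 13/40
merge 1/6 + 29/120 → 49/120
merge 4/15 + 13/40 → 71/120
merge 49/120 + 71/120 → 1
L = 1/6 + 29/120 + 4/15 + 13/40 + 49/120 + 71/120 + 1 = 3 bits/symbol.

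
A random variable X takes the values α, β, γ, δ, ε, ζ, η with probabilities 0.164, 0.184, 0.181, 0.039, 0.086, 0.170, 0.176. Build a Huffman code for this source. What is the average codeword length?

2.76 bits/symbol

Repeatedly combine the two least-probable nodes; the expected code length is the sum of the merged weights.
merge 39/1000 + 43/500 → 1/8
merge 1/8 + 41/250 → 289/1000
merge 17/100 + 22/125 → 173/500
merge 181/1000 + 23/125 → 73/200
merge 289/1000 + 173/500 → 127/200
merge 73/200 + 127/200 → 1
L = 1/8 + 289/1000 + 173/500 + 73/200 + 127/200 + 1 = 69/25 = 2.76 bits/symbol.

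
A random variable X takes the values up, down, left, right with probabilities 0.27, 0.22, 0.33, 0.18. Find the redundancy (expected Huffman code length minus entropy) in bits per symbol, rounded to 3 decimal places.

Entropy H = −Σ p log₂ p ≈ 1.9637 bits.
Huffman merges: 9/50+11/50→2/5; 27/100+33/100→3/5; 2/5+3/5→1. L = 2 ≈ 2.0000.
L − H = 2.0000 − 1.9637 = 0.036 bits.

0.036 bits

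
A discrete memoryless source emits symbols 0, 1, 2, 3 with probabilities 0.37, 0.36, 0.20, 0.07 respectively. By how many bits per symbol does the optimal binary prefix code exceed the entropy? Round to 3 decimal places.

0.106 bits

Entropy H = −Σ p log₂ p ≈ 1.7943 bits.
Huffman merges: 7/100+1/5→27/100; 27/100+9/25→63/100; 37/100+63/100→1. L = 19/10 ≈ 1.9000.
L − H = 1.9000 − 1.7943 = 0.106 bits.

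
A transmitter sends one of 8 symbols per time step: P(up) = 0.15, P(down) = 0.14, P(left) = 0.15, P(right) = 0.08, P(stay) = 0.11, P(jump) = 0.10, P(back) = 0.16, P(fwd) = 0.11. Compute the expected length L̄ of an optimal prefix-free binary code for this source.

3 bits/symbol

Repeatedly combine the two least-probable nodes; the expected code length is the sum of the merged weights.
merge 2/25 + 1/10 → 9/50
merge 11/100 + 11/100 → 11/50
merge 7/50 + 3/20 → 29/100
merge 3/20 + 4/25 → 31/100
merge 9/50 + 11/50 → 2/5
merge 29/100 + 31/100 → 3/5
merge 2/5 + 3/5 → 1
L = 9/50 + 11/50 + 29/100 + 31/100 + 2/5 + 3/5 + 1 = 3 bits/symbol.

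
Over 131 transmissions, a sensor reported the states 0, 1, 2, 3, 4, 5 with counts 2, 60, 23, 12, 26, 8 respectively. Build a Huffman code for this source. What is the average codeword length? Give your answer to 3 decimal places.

Probabilities are the counts divided by 131.
Repeatedly combine the two least-probable nodes; the expected code length is the sum of the merged weights.
merge 2/131 + 8/131 → 10/131
merge 10/131 + 12/131 → 22/131
merge 22/131 + 23/131 → 45/131
merge 26/131 + 45/131 → 71/131
merge 60/131 + 71/131 → 1
L = 10/131 + 22/131 + 45/131 + 71/131 + 1 = 279/131 ≈ 2.130 bits/symbol.

2.130 bits/symbol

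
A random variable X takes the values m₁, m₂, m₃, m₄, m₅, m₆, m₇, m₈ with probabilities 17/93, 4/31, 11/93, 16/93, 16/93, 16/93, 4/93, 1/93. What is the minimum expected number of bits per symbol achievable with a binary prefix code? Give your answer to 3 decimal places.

Repeatedly combine the two least-probable nodes; the expected code length is the sum of the merged weights.
merge 1/93 + 4/93 → 5/93
merge 5/93 + 11/93 → 16/93
merge 4/31 + 16/93 → 28/93
merge 16/93 + 16/93 → 32/93
merge 16/93 + 17/93 → 11/31
merge 28/93 + 32/93 → 20/31
merge 11/31 + 20/31 → 1
L = 5/93 + 16/93 + 28/93 + 32/93 + 11/31 + 20/31 + 1 = 89/31 ≈ 2.871 bits/symbol.

2.871 bits/symbol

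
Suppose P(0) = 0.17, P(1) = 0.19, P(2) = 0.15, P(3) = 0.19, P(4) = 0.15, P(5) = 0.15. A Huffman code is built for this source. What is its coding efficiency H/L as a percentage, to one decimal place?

98.3%

Entropy H = −Σ p log₂ p ≈ 2.5767 bits.
Huffman merges: 3/20+3/20→3/10; 3/20+17/100→8/25; 19/100+19/100→19/50; 3/10+8/25→31/50; 19/50+31/50→1. L = 131/50 ≈ 2.6200.
Efficiency = H/L = 2.5767/2.6200 = 98.3%.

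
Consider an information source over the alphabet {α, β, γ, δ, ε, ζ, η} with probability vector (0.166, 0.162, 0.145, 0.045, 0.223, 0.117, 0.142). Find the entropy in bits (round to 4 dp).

H = −Σ pᵢ log₂ pᵢ.
−0.166·log₂(0.166) = 0.4301
−0.162·log₂(0.162) = 0.4254
−0.145·log₂(0.145) = 0.4040
−0.045·log₂(0.045) = 0.2013
−0.223·log₂(0.223) = 0.4828
−0.117·log₂(0.117) = 0.3622
−0.142·log₂(0.142) = 0.3999
Sum ≈ 2.7056 → 2.7056 bits.

2.7056 bits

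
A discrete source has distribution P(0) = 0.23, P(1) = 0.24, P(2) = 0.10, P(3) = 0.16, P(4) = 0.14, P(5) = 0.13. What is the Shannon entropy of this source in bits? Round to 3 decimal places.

H = −Σ pᵢ log₂ pᵢ.
−0.23·log₂(0.23) = 0.4877
−0.24·log₂(0.24) = 0.4941
−0.10·log₂(0.10) = 0.3322
−0.16·log₂(0.16) = 0.4230
−0.14·log₂(0.14) = 0.3971
−0.13·log₂(0.13) = 0.3826
Sum ≈ 2.5168 → 2.517 bits.

2.517 bits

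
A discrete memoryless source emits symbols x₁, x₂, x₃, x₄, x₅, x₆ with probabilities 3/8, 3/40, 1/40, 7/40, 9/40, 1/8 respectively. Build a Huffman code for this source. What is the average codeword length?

2.325 bits/symbol

Repeatedly combine the two least-probable nodes; the expected code length is the sum of the merged weights.
merge 1/40 + 3/40 → 1/10
merge 1/10 + 1/8 → 9/40
merge 7/40 + 9/40 → 2/5
merge 9/40 + 3/8 → 3/5
merge 2/5 + 3/5 → 1
L = 1/10 + 9/40 + 2/5 + 3/5 + 1 = 93/40 = 2.325 bits/symbol.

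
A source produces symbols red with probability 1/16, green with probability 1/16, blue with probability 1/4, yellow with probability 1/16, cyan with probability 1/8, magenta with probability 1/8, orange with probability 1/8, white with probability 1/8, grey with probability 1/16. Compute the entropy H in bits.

3 bits

Each probability is a power of 1/2, so log₂(1/p) is an integer.
H = Σ p·log₂(1/p) = 1/16·4 + 1/16·4 + 1/4·2 + 1/16·4 + 1/8·3 + 1/8·3 + 1/8·3 + 1/8·3 + 1/16·4 = 3 bits.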